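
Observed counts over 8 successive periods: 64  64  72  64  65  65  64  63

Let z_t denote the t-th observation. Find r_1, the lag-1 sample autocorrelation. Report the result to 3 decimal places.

-0.202

Mean z̄ = (64 + 64 + 72 + 64 + 65 + 65 + 64 + 63)/8 = 65.1250
Numerator Σ_{t=1}^{7}(z_t−z̄)(z_{t+1}−z̄) = -11.5156
Denominator Σ(z_t−z̄)² = 56.8750
r_1 = -11.5156 / 56.8750 = -0.202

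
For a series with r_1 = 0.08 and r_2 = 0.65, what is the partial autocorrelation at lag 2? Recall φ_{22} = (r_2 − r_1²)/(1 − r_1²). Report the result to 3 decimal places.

φ_{22} = (r_2 − r_1²) / (1 − r_1²)
r_1² = (0.08)² = 0.0064
Numerator = 0.65 − 0.0064 = 0.6436; denominator = 1 − 0.0064 = 0.9936
φ_{22} = 0.6436 / 0.9936 = 0.648

0.648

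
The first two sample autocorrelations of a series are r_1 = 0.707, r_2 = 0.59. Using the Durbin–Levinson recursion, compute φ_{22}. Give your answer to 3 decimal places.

φ_{22} = (r_2 − r_1²) / (1 − r_1²)
r_1² = (0.707)² = 0.499849
Numerator = 0.59 − 0.4998 = 0.0902; denominator = 1 − 0.4998 = 0.5002
φ_{22} = 0.0902 / 0.5002 = 0.180

0.180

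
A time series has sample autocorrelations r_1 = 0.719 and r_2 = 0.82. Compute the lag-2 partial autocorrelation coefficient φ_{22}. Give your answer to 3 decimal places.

φ_{22} = (r_2 − r_1²) / (1 − r_1²)
r_1² = (0.719)² = 0.516961
Numerator = 0.82 − 0.5170 = 0.3030; denominator = 1 − 0.5170 = 0.4830
φ_{22} = 0.3030 / 0.4830 = 0.627

0.627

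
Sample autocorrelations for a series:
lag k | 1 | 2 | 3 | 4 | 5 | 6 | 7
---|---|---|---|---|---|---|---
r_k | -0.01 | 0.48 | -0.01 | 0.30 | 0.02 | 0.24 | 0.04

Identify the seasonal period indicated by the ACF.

The largest autocorrelation is r_2 = 0.48, with weaker echoes at lags 4 (0.30) and 6 (0.24); the remaining lags stay at or below 0.04.
The dominant spike at lag 2 indicates a seasonal period of 2.

2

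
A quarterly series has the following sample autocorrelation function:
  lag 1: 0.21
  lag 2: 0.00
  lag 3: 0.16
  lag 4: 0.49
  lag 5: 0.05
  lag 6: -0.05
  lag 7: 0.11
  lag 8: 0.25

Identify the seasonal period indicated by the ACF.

4

The largest autocorrelation is r_4 = 0.49, with a weaker echo at lag 8 (0.25); the remaining lags stay at or below 0.21. The elevated value at lag 1 (0.21), dropping to 0.00 at lag 2, reflects decaying short-term dependence rather than seasonality.
The dominant spike at lag 4 indicates a seasonal period of 4.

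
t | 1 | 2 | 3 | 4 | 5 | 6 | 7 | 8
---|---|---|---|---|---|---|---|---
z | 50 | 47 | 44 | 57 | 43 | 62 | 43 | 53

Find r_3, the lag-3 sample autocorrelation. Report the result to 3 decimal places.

Mean z̄ = (50 + 47 + 44 + 57 + 43 + 62 + 43 + 53)/8 = 49.8750
Numerator Σ_{t=1}^{5}(z_t−z̄)(z_{t+3}−z̄) = -121.0469
Denominator Σ(z_t−z̄)² = 344.8750
r_3 = -121.0469 / 344.8750 = -0.351

-0.351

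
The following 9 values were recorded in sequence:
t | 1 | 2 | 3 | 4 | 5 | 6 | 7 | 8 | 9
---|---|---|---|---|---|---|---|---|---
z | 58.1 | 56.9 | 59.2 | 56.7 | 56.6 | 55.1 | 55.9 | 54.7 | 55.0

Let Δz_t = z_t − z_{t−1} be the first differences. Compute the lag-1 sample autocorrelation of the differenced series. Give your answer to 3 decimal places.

First differences Δz: -1.2, 2.3, -2.5, -0.1, -1.5, 0.8, -1.2, 0.3
Mean of differences = -0.3875
Numerator Σ(Δz_t−Δz̄)(Δz_{t+1}−Δz̄) = -11.6327
Denominator Σ(Δz_t−Δz̄)² = 16.2088
r_1(Δz) = -11.6327 / 16.2088 = -0.718

-0.718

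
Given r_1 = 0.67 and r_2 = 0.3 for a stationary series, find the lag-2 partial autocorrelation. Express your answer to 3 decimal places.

-0.270

φ_{22} = (r_2 − r_1²) / (1 − r_1²)
r_1² = (0.67)² = 0.4489
Numerator = 0.3 − 0.4489 = -0.1489; denominator = 1 − 0.4489 = 0.5511
φ_{22} = -0.1489 / 0.5511 = -0.270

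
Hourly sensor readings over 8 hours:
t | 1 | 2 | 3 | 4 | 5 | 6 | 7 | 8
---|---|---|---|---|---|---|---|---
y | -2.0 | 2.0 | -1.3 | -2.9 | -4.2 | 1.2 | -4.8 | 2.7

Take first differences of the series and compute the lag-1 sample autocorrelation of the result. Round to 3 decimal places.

-0.577

First differences Δy: 4.0, -3.3, -1.6, -1.3, 5.4, -6.0, 7.5
Mean of differences = 0.6714
Numerator Σ(Δy_t−Δȳ)(Δy_{t+1}−Δȳ) = -86.1451
Denominator Σ(Δy_t−Δȳ)² = 149.3943
r_1(Δy) = -86.1451 / 149.3943 = -0.577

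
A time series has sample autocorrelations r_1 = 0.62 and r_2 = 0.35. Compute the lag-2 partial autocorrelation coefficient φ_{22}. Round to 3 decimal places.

-0.056

φ_{22} = (r_2 − r_1²) / (1 − r_1²)
r_1² = (0.62)² = 0.3844
Numerator = 0.35 − 0.3844 = -0.0344; denominator = 1 − 0.3844 = 0.6156
φ_{22} = -0.0344 / 0.6156 = -0.056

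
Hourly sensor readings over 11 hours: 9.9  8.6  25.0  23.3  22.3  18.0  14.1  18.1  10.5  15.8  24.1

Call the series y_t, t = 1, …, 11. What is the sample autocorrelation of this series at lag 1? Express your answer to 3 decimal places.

0.187

Mean ȳ = (9.9 + 8.6 + 25.0 + 23.3 + 22.3 + 18.0 + 14.1 + 18.1 + 10.5 + 15.8 + 24.1)/11 = 17.2455
Numerator Σ_{t=1}^{10}(y_t−ȳ)(y_{t+1}−ȳ) = 66.8470
Denominator Σ(y_t−ȳ)² = 356.8073
r_1 = 66.8470 / 356.8073 = 0.187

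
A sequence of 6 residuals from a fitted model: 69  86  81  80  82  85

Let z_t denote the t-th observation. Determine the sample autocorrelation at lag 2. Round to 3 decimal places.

Mean z̄ = (69 + 86 + 81 + 80 + 82 + 85)/6 = 80.5000
Deviations from mean: -11.5000, 5.5000, 0.5000, -0.5000, 1.5000, 4.5000
Numerator Σ_{t=1}^{4}(z_t−z̄)(z_{t+2}−z̄) = -10.0000
Denominator Σ(z_t−z̄)² = 185.5000
r_2 = -10.0000 / 185.5000 = -0.054

-0.054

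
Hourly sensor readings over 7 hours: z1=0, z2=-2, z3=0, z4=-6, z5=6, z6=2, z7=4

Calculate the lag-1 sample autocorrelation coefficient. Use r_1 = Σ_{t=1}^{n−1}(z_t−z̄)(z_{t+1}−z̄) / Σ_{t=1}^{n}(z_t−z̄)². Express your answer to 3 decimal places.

-0.174

Mean z̄ = (0 − 2 + 0 − 6 + 6 + 2 + 4)/7 = 0.5714
Deviations from mean: -0.5714, -2.5714, -0.5714, -6.5714, 5.4286, 1.4286, 3.4286
Σ(z_t−z̄)(z_{t+1}−z̄) = (1.4694) + (1.4694) + (3.7551) + (-35.6735) + (7.7551) + (4.8980) = -16.3265
Denominator Σ(z_t−z̄)² = 93.7143
r_1 = -16.3265 / 93.7143 = -0.174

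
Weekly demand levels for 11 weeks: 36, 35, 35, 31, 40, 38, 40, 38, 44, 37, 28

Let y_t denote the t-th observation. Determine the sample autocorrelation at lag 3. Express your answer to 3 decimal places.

-0.097

Mean ȳ = (36 + 35 + 35 + 31 + 40 + 38 + 40 + 38 + 44 + 37 + 28)/11 = 36.5455
Numerator Σ_{t=1}^{8}(y_t−ȳ)(y_{t+3}−ȳ) = -18.7107
Denominator Σ(y_t−ȳ)² = 192.7273
r_3 = -18.7107 / 192.7273 = -0.097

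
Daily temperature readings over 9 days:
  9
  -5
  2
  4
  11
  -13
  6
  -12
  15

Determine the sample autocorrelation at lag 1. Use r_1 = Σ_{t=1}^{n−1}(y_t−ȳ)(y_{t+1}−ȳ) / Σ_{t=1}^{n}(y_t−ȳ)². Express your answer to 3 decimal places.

-0.591

Mean ȳ = (9 − 5 + 2 + 4 + 11 − 13 + 6 − 12 + 15)/9 = 1.8889
Numerator Σ_{t=1}^{8}(y_t−ȳ)(y_{t+1}−ȳ) = -466.3457
Denominator Σ(y_t−ȳ)² = 788.8889
r_1 = -466.3457 / 788.8889 = -0.591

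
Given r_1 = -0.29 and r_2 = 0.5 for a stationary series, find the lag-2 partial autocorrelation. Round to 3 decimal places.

0.454

φ_{22} = (r_2 − r_1²) / (1 − r_1²)
r_1² = (-0.29)² = 0.0841
Numerator = 0.5 − 0.0841 = 0.4159; denominator = 1 − 0.0841 = 0.9159
φ_{22} = 0.4159 / 0.9159 = 0.454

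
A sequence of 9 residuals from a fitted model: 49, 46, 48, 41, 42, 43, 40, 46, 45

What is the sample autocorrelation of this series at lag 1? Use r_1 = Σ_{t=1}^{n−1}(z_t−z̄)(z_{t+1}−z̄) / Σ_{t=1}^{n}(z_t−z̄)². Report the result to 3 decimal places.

Mean z̄ = (49 + 46 + 48 + 41 + 42 + 43 + 40 + 46 + 45)/9 = 44.4444
Numerator Σ_{t=1}^{8}(z_t−z̄)(z_{t+1}−z̄) = 12.6914
Denominator Σ(z_t−z̄)² = 78.2222
r_1 = 12.6914 / 78.2222 = 0.162

0.162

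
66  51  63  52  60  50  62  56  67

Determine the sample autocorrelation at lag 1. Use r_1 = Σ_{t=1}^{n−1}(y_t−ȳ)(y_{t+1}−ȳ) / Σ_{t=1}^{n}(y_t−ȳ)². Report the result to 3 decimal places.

-0.590

Mean ȳ = (66 + 51 + 63 + 52 + 60 + 50 + 62 + 56 + 67)/9 = 58.5556
Numerator Σ_{t=1}^{8}(y_t−ȳ)(y_{t+1}−ȳ) = -200.6420
Denominator Σ(y_t−ȳ)² = 340.2222
r_1 = -200.6420 / 340.2222 = -0.590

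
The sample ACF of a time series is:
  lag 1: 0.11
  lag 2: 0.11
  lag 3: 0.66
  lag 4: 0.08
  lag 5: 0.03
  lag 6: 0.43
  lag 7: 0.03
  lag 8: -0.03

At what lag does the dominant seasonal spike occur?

The largest autocorrelation is r_3 = 0.66, with a weaker echo at lag 6 (0.43); the remaining lags stay at or below 0.11.
The dominant spike at lag 3 indicates a seasonal period of 3.

3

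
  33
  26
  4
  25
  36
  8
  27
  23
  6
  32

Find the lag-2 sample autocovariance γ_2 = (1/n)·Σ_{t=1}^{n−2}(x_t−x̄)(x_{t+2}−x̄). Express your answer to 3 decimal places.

-49.400

Mean x̄ = (33 + 26 + 4 + 25 + 36 + 8 + 27 + 23 + 6 + 32)/10 = 22.0000
Σ_{t=1}^{8}(x_t−x̄)(x_{t+2}−x̄) = -494.0000
γ_2 = -494.0000 / 10 = -49.400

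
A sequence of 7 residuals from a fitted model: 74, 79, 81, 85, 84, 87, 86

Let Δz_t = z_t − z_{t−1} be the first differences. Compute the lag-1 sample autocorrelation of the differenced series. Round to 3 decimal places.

-0.375

First differences Δz: 5, 2, 4, -1, 3, -1
Mean of differences = 2.0000
Numerator Σ(Δz_t−Δz̄)(Δz_{t+1}−Δz̄) = -12.0000
Denominator Σ(Δz_t−Δz̄)² = 32.0000
r_1(Δz) = -12.0000 / 32.0000 = -0.375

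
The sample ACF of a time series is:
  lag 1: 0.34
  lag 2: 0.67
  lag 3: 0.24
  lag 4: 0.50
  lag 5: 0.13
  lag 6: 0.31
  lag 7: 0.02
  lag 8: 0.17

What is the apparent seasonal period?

The largest autocorrelation is r_2 = 0.67, with a weaker echo at lag 4 (0.50); the remaining lags stay at or below 0.34.
The dominant spike at lag 2 indicates a seasonal period of 2.

2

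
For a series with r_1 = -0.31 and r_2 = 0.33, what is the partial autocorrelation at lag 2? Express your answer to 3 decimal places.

0.259

φ_{22} = (r_2 − r_1²) / (1 − r_1²)
r_1² = (-0.31)² = 0.0961
Numerator = 0.33 − 0.0961 = 0.2339; denominator = 1 − 0.0961 = 0.9039
φ_{22} = 0.2339 / 0.9039 = 0.259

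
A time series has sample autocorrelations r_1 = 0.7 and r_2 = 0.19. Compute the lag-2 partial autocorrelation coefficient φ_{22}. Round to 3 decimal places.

φ_{22} = (r_2 − r_1²) / (1 − r_1²)
r_1² = (0.7)² = 0.49
Numerator = 0.19 − 0.4900 = -0.3000; denominator = 1 − 0.4900 = 0.5100
φ_{22} = -0.3000 / 0.5100 = -0.588

-0.588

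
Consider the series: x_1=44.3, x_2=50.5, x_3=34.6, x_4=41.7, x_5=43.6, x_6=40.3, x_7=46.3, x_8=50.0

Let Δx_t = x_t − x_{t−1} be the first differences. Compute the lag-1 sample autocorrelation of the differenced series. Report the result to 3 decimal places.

First differences Δx: 6.2, -15.9, 7.1, 1.9, -3.3, 6.0, 3.7
Mean of differences = 0.8143
Numerator Σ(Δx_t−Δx̄)(Δx_{t+1}−Δx̄) = -199.0931
Denominator Σ(Δx_t−Δx̄)² = 401.2086
r_1(Δx) = -199.0931 / 401.2086 = -0.496

-0.496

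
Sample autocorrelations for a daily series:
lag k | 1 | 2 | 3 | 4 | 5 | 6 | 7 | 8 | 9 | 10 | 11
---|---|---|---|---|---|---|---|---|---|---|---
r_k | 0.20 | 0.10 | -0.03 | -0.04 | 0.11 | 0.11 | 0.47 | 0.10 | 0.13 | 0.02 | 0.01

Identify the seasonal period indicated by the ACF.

The largest autocorrelation is r_7 = 0.47; the remaining lags stay at or below 0.20.
The dominant spike at lag 7 indicates a seasonal period of 7.

7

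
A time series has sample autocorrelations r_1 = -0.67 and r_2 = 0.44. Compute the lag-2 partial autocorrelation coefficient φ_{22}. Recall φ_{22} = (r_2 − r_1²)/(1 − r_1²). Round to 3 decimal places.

-0.016

φ_{22} = (r_2 − r_1²) / (1 − r_1²)
r_1² = (-0.67)² = 0.4489
Numerator = 0.44 − 0.4489 = -0.0089; denominator = 1 − 0.4489 = 0.5511
φ_{22} = -0.0089 / 0.5511 = -0.016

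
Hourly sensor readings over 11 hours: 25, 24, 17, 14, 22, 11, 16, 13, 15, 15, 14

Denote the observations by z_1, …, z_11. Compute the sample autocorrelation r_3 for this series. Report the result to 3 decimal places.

Mean z̄ = (25 + 24 + 17 + 14 + 22 + 11 + 16 + 13 + 15 + 15 + 14)/11 = 16.9091
Numerator Σ_{t=1}^{8}(z_t−z̄)(z_{t+3}−z̄) = 19.1570
Denominator Σ(z_t−z̄)² = 216.9091
r_3 = 19.1570 / 216.9091 = 0.088

0.088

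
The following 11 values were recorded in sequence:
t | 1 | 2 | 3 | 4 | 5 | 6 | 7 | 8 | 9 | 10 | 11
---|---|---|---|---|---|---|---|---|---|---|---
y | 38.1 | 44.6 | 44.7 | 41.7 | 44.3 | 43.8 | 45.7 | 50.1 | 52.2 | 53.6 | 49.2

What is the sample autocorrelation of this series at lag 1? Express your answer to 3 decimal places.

0.579

Mean ȳ = (38.1 + 44.6 + 44.7 + 41.7 + 44.3 + 43.8 + 45.7 + 50.1 + 52.2 + 53.6 + 49.2)/11 = 46.1818
Numerator Σ_{t=1}^{10}(y_t−ȳ)(y_{t+1}−ȳ) = 124.5588
Denominator Σ(y_t−ȳ)² = 215.2564
r_1 = 124.5588 / 215.2564 = 0.579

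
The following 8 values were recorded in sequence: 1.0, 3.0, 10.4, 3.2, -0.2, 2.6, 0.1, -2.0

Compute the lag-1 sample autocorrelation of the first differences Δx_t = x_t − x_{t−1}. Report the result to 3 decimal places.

First differences Δx: 2.0, 7.4, -7.2, -3.4, 2.8, -2.5, -2.1
Mean of differences = -0.4286
Numerator Σ(Δx_t−Δx̄)(Δx_{t+1}−Δx̄) = -26.6965
Denominator Σ(Δx_t−Δx̄)² = 139.3743
r_1(Δx) = -26.6965 / 139.3743 = -0.192

-0.192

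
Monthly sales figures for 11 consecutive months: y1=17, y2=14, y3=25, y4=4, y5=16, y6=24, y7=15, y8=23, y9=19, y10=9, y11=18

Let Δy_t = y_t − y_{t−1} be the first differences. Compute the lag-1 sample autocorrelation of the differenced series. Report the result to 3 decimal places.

-0.576

First differences Δy: -3, 11, -21, 12, 8, -9, 8, -4, -10, 9
Mean of differences = 0.1000
Numerator Σ(Δy_t−Δȳ)(Δy_{t+1}−Δȳ) = -645.5100
Denominator Σ(Δy_t−Δȳ)² = 1120.9000
r_1(Δy) = -645.5100 / 1120.9000 = -0.576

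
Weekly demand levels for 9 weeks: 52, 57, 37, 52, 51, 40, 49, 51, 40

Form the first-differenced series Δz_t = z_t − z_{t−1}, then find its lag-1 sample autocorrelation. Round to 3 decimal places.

-0.540

First differences Δz: 5, -20, 15, -1, -11, 9, 2, -11
Mean of differences = -1.5000
Numerator Σ(Δz_t−Δz̄)(Δz_{t+1}−Δz̄) = -518.2500
Denominator Σ(Δz_t−Δz̄)² = 960.0000
r_1(Δz) = -518.2500 / 960.0000 = -0.540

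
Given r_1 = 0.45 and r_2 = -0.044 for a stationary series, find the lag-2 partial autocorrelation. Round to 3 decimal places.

φ_{22} = (r_2 − r_1²) / (1 − r_1²)
r_1² = (0.45)² = 0.2025
Numerator = -0.044 − 0.2025 = -0.2465; denominator = 1 − 0.2025 = 0.7975
φ_{22} = -0.2465 / 0.7975 = -0.309

-0.309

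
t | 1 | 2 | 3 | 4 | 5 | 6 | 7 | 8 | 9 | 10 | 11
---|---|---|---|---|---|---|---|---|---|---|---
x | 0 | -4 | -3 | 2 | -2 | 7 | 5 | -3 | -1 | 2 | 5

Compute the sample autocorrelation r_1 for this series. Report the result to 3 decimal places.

0.116

Mean x̄ = (0 − 4 − 3 + 2 − 2 + 7 + 5 − 3 − 1 + 2 + 5)/11 = 0.7273
Numerator Σ_{t=1}^{10}(x_t−x̄)(x_{t+1}−x̄) = 16.2893
Denominator Σ(x_t−x̄)² = 140.1818
r_1 = 16.2893 / 140.1818 = 0.116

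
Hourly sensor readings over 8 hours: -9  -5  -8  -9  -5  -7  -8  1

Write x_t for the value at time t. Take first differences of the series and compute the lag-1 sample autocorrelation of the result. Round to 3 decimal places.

First differences Δx: 4, -3, -1, 4, -2, -1, 9
Mean of differences = 1.4286
Numerator Σ(Δx_t−Δx̄)(Δx_{t+1}−Δx̄) = -25.7551
Denominator Σ(Δx_t−Δx̄)² = 113.7143
r_1(Δx) = -25.7551 / 113.7143 = -0.226

-0.226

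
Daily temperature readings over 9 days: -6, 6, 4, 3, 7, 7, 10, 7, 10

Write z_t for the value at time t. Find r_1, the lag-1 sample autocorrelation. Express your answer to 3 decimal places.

0.090

Mean z̄ = (-6 + 6 + 4 + 3 + 7 + 7 + 10 + 7 + 10)/9 = 5.3333
Numerator Σ_{t=1}^{8}(z_t−z̄)(z_{t+1}−z̄) = 16.8889
Denominator Σ(z_t−z̄)² = 188.0000
r_1 = 16.8889 / 188.0000 = 0.090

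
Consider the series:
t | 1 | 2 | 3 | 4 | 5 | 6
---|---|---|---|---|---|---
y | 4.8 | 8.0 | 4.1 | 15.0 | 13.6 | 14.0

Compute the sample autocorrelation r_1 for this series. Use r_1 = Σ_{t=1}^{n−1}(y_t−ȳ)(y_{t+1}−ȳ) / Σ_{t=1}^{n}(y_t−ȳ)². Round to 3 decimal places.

Mean ȳ = (4.8 + 8.0 + 4.1 + 15.0 + 13.6 + 14.0)/6 = 9.9167
Deviations from mean: -5.1167, -1.9167, -5.8167, 5.0833, 3.6833, 4.0833
Σ(y_t−ȳ)(y_{t+1}−ȳ) = (9.8069) + (11.1486) + (-29.5681) + (18.7236) + (15.0403) = 25.1514
Denominator Σ(y_t−ȳ)² = 119.7683
r_1 = 25.1514 / 119.7683 = 0.210

0.210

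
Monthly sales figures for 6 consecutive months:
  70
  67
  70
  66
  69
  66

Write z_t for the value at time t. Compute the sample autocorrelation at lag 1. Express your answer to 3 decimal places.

Mean z̄ = (70 + 67 + 70 + 66 + 69 + 66)/6 = 68.0000
Deviations from mean: 2.0000, -1.0000, 2.0000, -2.0000, 1.0000, -2.0000
Σ(z_t−z̄)(z_{t+1}−z̄) = (-2.0000) + (-2.0000) + (-4.0000) + (-2.0000) + (-2.0000) = -12.0000
Denominator Σ(z_t−z̄)² = 18.0000
r_1 = -12.0000 / 18.0000 = -0.667

-0.667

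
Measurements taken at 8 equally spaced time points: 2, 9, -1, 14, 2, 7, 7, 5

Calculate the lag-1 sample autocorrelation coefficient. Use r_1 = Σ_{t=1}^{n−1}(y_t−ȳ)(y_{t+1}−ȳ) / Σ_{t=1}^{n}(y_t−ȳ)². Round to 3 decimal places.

-0.798

Mean ȳ = (2 + 9 − 1 + 14 + 2 + 7 + 7 + 5)/8 = 5.6250
Σ(y_t−ȳ)(y_{t+1}−ȳ) = (-12.2344) + (-22.3594) + (-55.4844) + (-30.3594) + (-4.9844) + (1.8906) + (-0.8594) = -124.3906
Denominator Σ(y_t−ȳ)² = 155.8750
r_1 = -124.3906 / 155.8750 = -0.798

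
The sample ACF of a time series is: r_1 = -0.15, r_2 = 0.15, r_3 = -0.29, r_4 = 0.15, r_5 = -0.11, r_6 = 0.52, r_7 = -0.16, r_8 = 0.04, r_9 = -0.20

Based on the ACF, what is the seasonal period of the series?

The largest autocorrelation is r_6 = 0.52; the remaining lags stay at or below 0.15.
The dominant spike at lag 6 indicates a seasonal period of 6.

6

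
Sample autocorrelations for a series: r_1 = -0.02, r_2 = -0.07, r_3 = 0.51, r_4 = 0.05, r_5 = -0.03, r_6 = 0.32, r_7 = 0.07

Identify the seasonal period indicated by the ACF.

The largest autocorrelation is r_3 = 0.51, with a weaker echo at lag 6 (0.32); the remaining lags stay at or below 0.07.
The dominant spike at lag 3 indicates a seasonal period of 3.

3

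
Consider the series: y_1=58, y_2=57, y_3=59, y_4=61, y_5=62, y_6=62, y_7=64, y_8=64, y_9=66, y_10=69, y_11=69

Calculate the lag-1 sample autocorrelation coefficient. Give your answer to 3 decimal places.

Mean ȳ = (58 + 57 + 59 + 61 + 62 + 62 + 64 + 64 + 66 + 69 + 69)/11 = 62.8182
Numerator Σ_{t=1}^{10}(y_t−ȳ)(y_{t+1}−ȳ) = 121.4215
Denominator Σ(y_t−ȳ)² = 165.6364
r_1 = 121.4215 / 165.6364 = 0.733

0.733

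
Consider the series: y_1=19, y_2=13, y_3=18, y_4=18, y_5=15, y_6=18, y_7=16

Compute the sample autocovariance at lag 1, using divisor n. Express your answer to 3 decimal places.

-2.420

Mean ȳ = (19 + 13 + 18 + 18 + 15 + 18 + 16)/7 = 16.7143
Σ_{t=1}^{6}(y_t−ȳ)(y_{t+1}−ȳ) = -16.9388
γ_1 = -16.9388 / 7 = -2.420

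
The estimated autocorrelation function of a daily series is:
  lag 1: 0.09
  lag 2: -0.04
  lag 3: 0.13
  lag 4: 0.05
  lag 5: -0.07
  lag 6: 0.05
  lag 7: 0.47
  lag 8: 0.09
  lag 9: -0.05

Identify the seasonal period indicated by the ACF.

The largest autocorrelation is r_7 = 0.47; the remaining lags stay at or below 0.13.
The dominant spike at lag 7 indicates a seasonal period of 7.

7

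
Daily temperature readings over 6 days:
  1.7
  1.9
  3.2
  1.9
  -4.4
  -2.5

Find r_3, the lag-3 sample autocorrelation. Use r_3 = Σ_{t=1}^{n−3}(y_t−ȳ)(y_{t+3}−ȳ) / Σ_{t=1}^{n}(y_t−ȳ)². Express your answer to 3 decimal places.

Mean ȳ = (1.7 + 1.9 + 3.2 + 1.9 − 4.4 − 2.5)/6 = 0.3000
Numerator Σ_{t=1}^{3}(y_t−ȳ)(y_{t+3}−ȳ) = -13.4000
Denominator Σ(y_t−ȳ)² = 45.4200
r_3 = -13.4000 / 45.4200 = -0.295

-0.295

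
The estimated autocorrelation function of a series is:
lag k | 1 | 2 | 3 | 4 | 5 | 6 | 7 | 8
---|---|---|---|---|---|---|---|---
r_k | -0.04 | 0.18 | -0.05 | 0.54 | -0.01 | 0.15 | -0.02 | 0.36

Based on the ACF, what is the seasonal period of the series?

The largest autocorrelation is r_4 = 0.54, with a weaker echo at lag 8 (0.36); the remaining lags stay at or below 0.18.
The dominant spike at lag 4 indicates a seasonal period of 4.

4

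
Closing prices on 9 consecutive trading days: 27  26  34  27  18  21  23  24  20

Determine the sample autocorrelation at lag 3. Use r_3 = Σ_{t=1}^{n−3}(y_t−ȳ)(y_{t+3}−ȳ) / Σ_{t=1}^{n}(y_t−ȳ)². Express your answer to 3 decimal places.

-0.120

Mean ȳ = (27 + 26 + 34 + 27 + 18 + 21 + 23 + 24 + 20)/9 = 24.4444
Σ(y_t−ȳ)(y_{t+3}−ȳ) = (6.5309) + (-10.0247) + (-32.9136) + (-3.6914) + (2.8642) + (15.3086) = -21.9259
Denominator Σ(y_t−ȳ)² = 182.2222
r_3 = -21.9259 / 182.2222 = -0.120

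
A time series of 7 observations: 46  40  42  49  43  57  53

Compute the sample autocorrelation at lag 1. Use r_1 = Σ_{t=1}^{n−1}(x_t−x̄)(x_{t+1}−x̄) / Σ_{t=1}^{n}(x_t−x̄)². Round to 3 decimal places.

0.193

Mean x̄ = (46 + 40 + 42 + 49 + 43 + 57 + 53)/7 = 47.1429
Deviations from mean: -1.1429, -7.1429, -5.1429, 1.8571, -4.1429, 9.8571, 5.8571
Numerator Σ_{t=1}^{6}(x_t−x̄)(x_{t+1}−x̄) = 44.5510
Denominator Σ(x_t−x̄)² = 230.8571
r_1 = 44.5510 / 230.8571 = 0.193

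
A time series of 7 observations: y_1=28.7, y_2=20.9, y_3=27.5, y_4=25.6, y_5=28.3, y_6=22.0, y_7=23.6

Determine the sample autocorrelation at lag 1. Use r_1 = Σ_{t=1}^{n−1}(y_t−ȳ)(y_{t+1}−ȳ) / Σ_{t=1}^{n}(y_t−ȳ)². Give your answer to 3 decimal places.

Mean ȳ = (28.7 + 20.9 + 27.5 + 25.6 + 28.3 + 22.0 + 23.6)/7 = 25.2286
Deviations from mean: 3.4714, -4.3286, 2.2714, 0.3714, 3.0714, -3.2286, -1.6286
Σ(y_t−ȳ)(y_{t+1}−ȳ) = (-15.0263) + (-9.8320) + (0.8437) + (1.1408) + (-9.9163) + (5.2580) = -27.5322
Denominator Σ(y_t−ȳ)² = 58.5943
r_1 = -27.5322 / 58.5943 = -0.470

-0.470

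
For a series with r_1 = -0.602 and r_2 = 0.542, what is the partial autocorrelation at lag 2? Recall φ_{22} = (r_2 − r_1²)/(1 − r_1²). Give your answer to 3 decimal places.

0.282

φ_{22} = (r_2 − r_1²) / (1 − r_1²)
r_1² = (-0.602)² = 0.362404
Numerator = 0.542 − 0.3624 = 0.1796; denominator = 1 − 0.3624 = 0.6376
φ_{22} = 0.1796 / 0.6376 = 0.282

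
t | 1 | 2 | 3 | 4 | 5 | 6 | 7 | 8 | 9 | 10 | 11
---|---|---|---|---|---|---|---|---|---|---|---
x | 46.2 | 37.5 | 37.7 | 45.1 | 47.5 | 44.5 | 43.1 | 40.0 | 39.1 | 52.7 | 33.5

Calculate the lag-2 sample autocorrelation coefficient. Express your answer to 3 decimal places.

Mean x̄ = (46.2 + 37.5 + 37.7 + 45.1 + 47.5 + 44.5 + 43.1 + 40.0 + 39.1 + 52.7 + 33.5)/11 = 42.4455
Numerator Σ_{t=1}^{9}(x_t−x̄)(x_{t+2}−x̄) = -48.5332
Denominator Σ(x_t−x̄)² = 300.6673
r_2 = -48.5332 / 300.6673 = -0.161

-0.161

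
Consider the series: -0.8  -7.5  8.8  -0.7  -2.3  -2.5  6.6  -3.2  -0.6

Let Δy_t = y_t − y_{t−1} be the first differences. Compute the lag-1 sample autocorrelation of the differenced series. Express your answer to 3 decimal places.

First differences Δy: -6.7, 16.3, -9.5, -1.6, -0.2, 9.1, -9.8, 2.6
Mean of differences = 0.0250
Numerator Σ(Δy_t−Δȳ)(Δy_{t+1}−Δȳ) = -365.1281
Denominator Σ(Δy_t−Δȳ)² = 589.0350
r_1(Δy) = -365.1281 / 589.0350 = -0.620

-0.620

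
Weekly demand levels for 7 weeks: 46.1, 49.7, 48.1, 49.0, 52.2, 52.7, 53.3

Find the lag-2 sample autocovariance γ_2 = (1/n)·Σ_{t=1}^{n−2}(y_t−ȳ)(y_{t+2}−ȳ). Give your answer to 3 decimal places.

1.164

Mean ȳ = (46.1 + 49.7 + 48.1 + 49.0 + 52.2 + 52.7 + 53.3)/7 = 50.1571
Deviations: -4.0571, -0.4571, -2.0571, -1.1571, 2.0429, 2.5429, 3.1429
Σ_{t=1}^{5}(y_t−ȳ)(y_{t+2}−ȳ) = 8.1506
γ_2 = 8.1506 / 7 = 1.164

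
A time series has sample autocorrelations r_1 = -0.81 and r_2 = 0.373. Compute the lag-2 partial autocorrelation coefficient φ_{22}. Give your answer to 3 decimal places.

-0.823

φ_{22} = (r_2 − r_1²) / (1 − r_1²)
r_1² = (-0.81)² = 0.6561
Numerator = 0.373 − 0.6561 = -0.2831; denominator = 1 − 0.6561 = 0.3439
φ_{22} = -0.2831 / 0.3439 = -0.823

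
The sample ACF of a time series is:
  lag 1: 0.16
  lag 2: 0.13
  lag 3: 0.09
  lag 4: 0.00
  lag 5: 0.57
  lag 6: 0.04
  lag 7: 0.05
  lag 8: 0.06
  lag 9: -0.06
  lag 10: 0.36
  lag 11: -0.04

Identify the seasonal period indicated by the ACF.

The largest autocorrelation is r_5 = 0.57, with a weaker echo at lag 10 (0.36); the remaining lags stay at or below 0.16.
The dominant spike at lag 5 indicates a seasonal period of 5.

5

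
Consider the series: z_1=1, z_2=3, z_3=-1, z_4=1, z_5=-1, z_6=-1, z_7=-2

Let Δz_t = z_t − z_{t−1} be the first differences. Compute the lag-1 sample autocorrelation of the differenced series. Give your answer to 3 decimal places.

-0.809

First differences Δz: 2, -4, 2, -2, 0, -1
Mean of differences = -0.5000
Numerator Σ(Δz_t−Δz̄)(Δz_{t+1}−Δz̄) = -22.2500
Denominator Σ(Δz_t−Δz̄)² = 27.5000
r_1(Δz) = -22.2500 / 27.5000 = -0.809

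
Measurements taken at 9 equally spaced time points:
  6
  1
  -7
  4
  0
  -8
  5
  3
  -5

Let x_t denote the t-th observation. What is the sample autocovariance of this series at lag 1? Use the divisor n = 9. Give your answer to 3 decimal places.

Mean x̄ = (6 + 1 − 7 + 4 + 0 − 8 + 5 + 3 − 5)/9 = -0.1111
Σ_{t=1}^{8}(x_t−x̄)(x_{t+1}−x̄) = -69.2346
γ_1 = -69.2346 / 9 = -7.693

-7.693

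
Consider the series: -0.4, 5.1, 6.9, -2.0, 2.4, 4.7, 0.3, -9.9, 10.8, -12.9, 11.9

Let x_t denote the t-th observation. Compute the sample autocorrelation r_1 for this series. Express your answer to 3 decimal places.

-0.641

Mean x̄ = (-0.4 + 5.1 + 6.9 − 2.0 + 2.4 + 4.7 + 0.3 − 9.9 + 10.8 − 12.9 + 11.9)/11 = 1.5364
Numerator Σ_{t=1}^{10}(x_t−x̄)(x_{t+1}−x̄) = -386.1368
Denominator Σ(x_t−x̄)² = 602.4255
r_1 = -386.1368 / 602.4255 = -0.641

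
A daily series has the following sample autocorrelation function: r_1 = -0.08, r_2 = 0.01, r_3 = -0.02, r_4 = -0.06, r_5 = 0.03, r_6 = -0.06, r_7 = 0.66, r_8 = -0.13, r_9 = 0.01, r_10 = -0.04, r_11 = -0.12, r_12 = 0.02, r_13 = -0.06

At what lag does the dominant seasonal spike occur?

7

The largest autocorrelation is r_7 = 0.66; the remaining lags stay at or below 0.03.
The dominant spike at lag 7 indicates a seasonal period of 7.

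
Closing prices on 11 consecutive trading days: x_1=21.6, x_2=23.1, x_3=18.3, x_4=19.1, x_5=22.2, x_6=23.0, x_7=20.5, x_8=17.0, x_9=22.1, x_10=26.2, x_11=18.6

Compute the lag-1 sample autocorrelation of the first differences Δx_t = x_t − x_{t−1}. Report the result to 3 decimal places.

-0.172

First differences Δx: 1.5, -4.8, 0.8, 3.1, 0.8, -2.5, -3.5, 5.1, 4.1, -7.6
Mean of differences = -0.3000
Numerator Σ(Δx_t−Δx̄)(Δx_{t+1}−Δx̄) = -26.5900
Denominator Σ(Δx_t−Δx̄)² = 154.3600
r_1(Δx) = -26.5900 / 154.3600 = -0.172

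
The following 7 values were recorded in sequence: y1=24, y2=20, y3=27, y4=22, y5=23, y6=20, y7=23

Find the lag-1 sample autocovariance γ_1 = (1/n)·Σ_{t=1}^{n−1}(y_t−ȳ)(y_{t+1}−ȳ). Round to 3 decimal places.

Mean ȳ = (24 + 20 + 27 + 22 + 23 + 20 + 23)/7 = 22.7143
Σ_{t=1}^{6}(y_t−ȳ)(y_{t+1}−ȳ) = -19.9388
γ_1 = -19.9388 / 7 = -2.848

-2.848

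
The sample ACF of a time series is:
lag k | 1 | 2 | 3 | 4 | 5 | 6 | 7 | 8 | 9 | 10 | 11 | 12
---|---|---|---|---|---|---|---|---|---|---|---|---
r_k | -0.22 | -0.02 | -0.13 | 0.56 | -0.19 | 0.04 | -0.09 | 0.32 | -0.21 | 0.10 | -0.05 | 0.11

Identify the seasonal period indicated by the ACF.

4

The largest autocorrelation is r_4 = 0.56, with a weaker echo at lag 8 (0.32); the remaining lags stay at or below 0.11.
The dominant spike at lag 4 indicates a seasonal period of 4.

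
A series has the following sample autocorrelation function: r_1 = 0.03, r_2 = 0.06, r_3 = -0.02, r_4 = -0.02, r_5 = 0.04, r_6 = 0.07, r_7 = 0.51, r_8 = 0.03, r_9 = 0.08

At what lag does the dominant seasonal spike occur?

7

The largest autocorrelation is r_7 = 0.51; the remaining lags stay at or below 0.08.
The dominant spike at lag 7 indicates a seasonal period of 7.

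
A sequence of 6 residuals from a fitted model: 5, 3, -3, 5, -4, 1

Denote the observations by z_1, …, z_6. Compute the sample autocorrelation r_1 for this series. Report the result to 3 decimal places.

-0.462

Mean z̄ = (5 + 3 − 3 + 5 − 4 + 1)/6 = 1.1667
Deviations from mean: 3.8333, 1.8333, -4.1667, 3.8333, -5.1667, -0.1667
Σ(z_t−z̄)(z_{t+1}−z̄) = (7.0278) + (-7.6389) + (-15.9722) + (-19.8056) + (0.8611) = -35.5278
Denominator Σ(z_t−z̄)² = 76.8333
r_1 = -35.5278 / 76.8333 = -0.462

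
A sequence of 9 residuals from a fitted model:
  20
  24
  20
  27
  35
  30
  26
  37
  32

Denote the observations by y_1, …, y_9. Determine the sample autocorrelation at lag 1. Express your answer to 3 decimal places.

Mean ȳ = (20 + 24 + 20 + 27 + 35 + 30 + 26 + 37 + 32)/9 = 27.8889
Numerator Σ_{t=1}^{8}(y_t−ȳ)(y_{t+1}−ȳ) = 93.3210
Denominator Σ(y_t−ȳ)² = 298.8889
r_1 = 93.3210 / 298.8889 = 0.312

0.312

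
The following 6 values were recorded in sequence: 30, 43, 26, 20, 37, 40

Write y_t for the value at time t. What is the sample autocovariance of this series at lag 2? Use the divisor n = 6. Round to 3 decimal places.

Mean ȳ = (30 + 43 + 26 + 20 + 37 + 40)/6 = 32.6667
Σ_{t=1}^{4}(y_t−ȳ)(y_{t+2}−ȳ) = -234.8889
γ_2 = -234.8889 / 6 = -39.148

-39.148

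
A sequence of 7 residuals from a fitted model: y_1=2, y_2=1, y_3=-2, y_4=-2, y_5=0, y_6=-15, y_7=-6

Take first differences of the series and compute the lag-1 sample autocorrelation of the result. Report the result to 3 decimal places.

First differences Δy: -1, -3, 0, 2, -15, 9
Mean of differences = -1.3333
Numerator Σ(Δy_t−Δȳ)(Δy_{t+1}−Δȳ) = -185.1111
Denominator Σ(Δy_t−Δȳ)² = 309.3333
r_1(Δy) = -185.1111 / 309.3333 = -0.598

-0.598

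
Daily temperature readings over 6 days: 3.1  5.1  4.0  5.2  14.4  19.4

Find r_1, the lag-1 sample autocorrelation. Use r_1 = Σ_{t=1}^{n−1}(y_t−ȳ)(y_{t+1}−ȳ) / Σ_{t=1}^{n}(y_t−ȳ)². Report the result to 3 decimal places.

Mean ȳ = (3.1 + 5.1 + 4.0 + 5.2 + 14.4 + 19.4)/6 = 8.5333
Deviations from mean: -5.4333, -3.4333, -4.5333, -3.3333, 5.8667, 10.8667
Σ(y_t−ȳ)(y_{t+1}−ȳ) = (18.6544) + (15.5644) + (15.1111) + (-19.5556) + (63.7511) = 93.5256
Denominator Σ(y_t−ȳ)² = 225.4733
r_1 = 93.5256 / 225.4733 = 0.415

0.415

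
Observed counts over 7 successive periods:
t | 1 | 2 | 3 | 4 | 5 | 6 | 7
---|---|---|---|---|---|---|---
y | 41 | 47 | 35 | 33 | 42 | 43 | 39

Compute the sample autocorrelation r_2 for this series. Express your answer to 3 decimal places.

Mean ȳ = (41 + 47 + 35 + 33 + 42 + 43 + 39)/7 = 40.0000
Deviations from mean: 1.0000, 7.0000, -5.0000, -7.0000, 2.0000, 3.0000, -1.0000
Σ(y_t−ȳ)(y_{t+2}−ȳ) = (-5.0000) + (-49.0000) + (-10.0000) + (-21.0000) + (-2.0000) = -87.0000
Denominator Σ(y_t−ȳ)² = 138.0000
r_2 = -87.0000 / 138.0000 = -0.630

-0.630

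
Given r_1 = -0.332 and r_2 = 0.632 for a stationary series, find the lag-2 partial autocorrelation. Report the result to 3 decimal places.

0.586

φ_{22} = (r_2 − r_1²) / (1 − r_1²)
r_1² = (-0.332)² = 0.110224
Numerator = 0.632 − 0.1102 = 0.5218; denominator = 1 − 0.1102 = 0.8898
φ_{22} = 0.5218 / 0.8898 = 0.586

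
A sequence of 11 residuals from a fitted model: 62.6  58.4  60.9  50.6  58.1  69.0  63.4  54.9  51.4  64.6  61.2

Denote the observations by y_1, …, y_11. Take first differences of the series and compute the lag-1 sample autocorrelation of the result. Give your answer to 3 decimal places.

-0.174

First differences Δy: -4.2, 2.5, -10.3, 7.5, 10.9, -5.6, -8.5, -3.5, 13.2, -3.4
Mean of differences = -0.1400
Numerator Σ(Δy_t−Δȳ)(Δy_{t+1}−Δȳ) = -105.6716
Denominator Σ(Δy_t−Δȳ)² = 606.5040
r_1(Δy) = -105.6716 / 606.5040 = -0.174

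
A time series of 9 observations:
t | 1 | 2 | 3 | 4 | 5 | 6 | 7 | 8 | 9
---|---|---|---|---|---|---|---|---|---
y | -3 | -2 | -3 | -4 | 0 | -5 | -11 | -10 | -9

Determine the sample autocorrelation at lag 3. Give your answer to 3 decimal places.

Mean ȳ = (-3 − 2 − 3 − 4 + 0 − 5 − 11 − 10 − 9)/9 = -5.2222
Σ(y_t−ȳ)(y_{t+3}−ȳ) = (2.7160) + (16.8272) + (0.4938) + (-7.0617) + (-24.9506) + (-0.8395) = -12.8148
Denominator Σ(y_t−ȳ)² = 119.5556
r_3 = -12.8148 / 119.5556 = -0.107

-0.107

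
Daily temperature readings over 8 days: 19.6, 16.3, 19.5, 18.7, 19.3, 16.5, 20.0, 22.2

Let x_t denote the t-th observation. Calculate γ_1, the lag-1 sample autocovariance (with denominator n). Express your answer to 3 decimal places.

Mean x̄ = (19.6 + 16.3 + 19.5 + 18.7 + 19.3 + 16.5 + 20.0 + 22.2)/8 = 19.0125
Deviations: 0.5875, -2.7125, 0.4875, -0.3125, 0.2875, -2.5125, 0.9875, 3.1875
Σ_{t=1}^{7}(x_t−x̄)(x_{t+1}−x̄) = -3.2139
γ_1 = -3.2139 / 8 = -0.402

-0.402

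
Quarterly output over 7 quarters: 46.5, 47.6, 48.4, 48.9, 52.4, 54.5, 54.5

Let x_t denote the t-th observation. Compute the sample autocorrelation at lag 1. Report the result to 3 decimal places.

0.621

Mean x̄ = (46.5 + 47.6 + 48.4 + 48.9 + 52.4 + 54.5 + 54.5)/7 = 50.4000
Deviations from mean: -3.9000, -2.8000, -2.0000, -1.5000, 2.0000, 4.1000, 4.1000
Numerator Σ_{t=1}^{6}(x_t−x̄)(x_{t+1}−x̄) = 41.5300
Denominator Σ(x_t−x̄)² = 66.9200
r_1 = 41.5300 / 66.9200 = 0.621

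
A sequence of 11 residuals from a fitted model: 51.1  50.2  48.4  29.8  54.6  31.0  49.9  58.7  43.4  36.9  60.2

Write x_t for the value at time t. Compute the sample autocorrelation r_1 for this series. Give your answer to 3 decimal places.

-0.387

Mean x̄ = (51.1 + 50.2 + 48.4 + 29.8 + 54.6 + 31.0 + 49.9 + 58.7 + 43.4 + 36.9 + 60.2)/11 = 46.7455
Numerator Σ_{t=1}^{10}(x_t−x̄)(x_{t+1}−x̄) = -415.5312
Denominator Σ(x_t−x̄)² = 1072.4073
r_1 = -415.5312 / 1072.4073 = -0.387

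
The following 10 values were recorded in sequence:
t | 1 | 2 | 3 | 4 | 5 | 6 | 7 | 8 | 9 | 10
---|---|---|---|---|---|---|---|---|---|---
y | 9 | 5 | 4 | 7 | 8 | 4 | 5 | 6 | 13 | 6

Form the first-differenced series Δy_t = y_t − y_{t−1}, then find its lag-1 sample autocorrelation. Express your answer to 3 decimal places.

First differences Δy: -4, -1, 3, 1, -4, 1, 1, 7, -7
Mean of differences = -0.3333
Numerator Σ(Δy_t−Δȳ)(Δy_{t+1}−Δȳ) = -42.4444
Denominator Σ(Δy_t−Δȳ)² = 142.0000
r_1(Δy) = -42.4444 / 142.0000 = -0.299

-0.299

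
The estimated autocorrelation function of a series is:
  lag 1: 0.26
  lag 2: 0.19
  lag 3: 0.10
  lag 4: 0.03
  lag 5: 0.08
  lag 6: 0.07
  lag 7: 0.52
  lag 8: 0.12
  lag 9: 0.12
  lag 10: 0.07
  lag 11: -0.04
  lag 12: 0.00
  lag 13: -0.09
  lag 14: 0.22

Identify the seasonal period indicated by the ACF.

7

The largest autocorrelation is r_7 = 0.52; the remaining lags stay at or below 0.26. The elevated value at lag 1 (0.26), dropping to 0.19 at lag 2, reflects decaying short-term dependence rather than seasonality.
The dominant spike at lag 7 indicates a seasonal period of 7.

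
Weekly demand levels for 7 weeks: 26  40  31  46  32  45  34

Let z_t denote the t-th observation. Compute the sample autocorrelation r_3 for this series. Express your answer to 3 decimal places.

Mean z̄ = (26 + 40 + 31 + 46 + 32 + 45 + 34)/7 = 36.2857
Deviations from mean: -10.2857, 3.7143, -5.2857, 9.7143, -4.2857, 8.7143, -2.2857
Numerator Σ_{t=1}^{4}(z_t−z̄)(z_{t+3}−z̄) = -184.1020
Denominator Σ(z_t−z̄)² = 341.4286
r_3 = -184.1020 / 341.4286 = -0.539

-0.539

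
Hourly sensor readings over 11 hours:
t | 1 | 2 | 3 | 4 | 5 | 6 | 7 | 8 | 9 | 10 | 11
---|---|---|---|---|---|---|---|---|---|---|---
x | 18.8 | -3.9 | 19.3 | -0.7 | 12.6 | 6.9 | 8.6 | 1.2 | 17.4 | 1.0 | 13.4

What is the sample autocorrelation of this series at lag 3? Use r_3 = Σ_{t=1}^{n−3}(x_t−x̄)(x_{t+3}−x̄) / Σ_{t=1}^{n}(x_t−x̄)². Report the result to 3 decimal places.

-0.351

Mean x̄ = (18.8 − 3.9 + 19.3 − 0.7 + 12.6 + 6.9 + 8.6 + 1.2 + 17.4 + 1.0 + 13.4)/11 = 8.6000
Numerator Σ_{t=1}^{8}(x_t−x̄)(x_{t+3}−x̄) = -243.1300
Denominator Σ(x_t−x̄)² = 693.1600
r_3 = -243.1300 / 693.1600 = -0.351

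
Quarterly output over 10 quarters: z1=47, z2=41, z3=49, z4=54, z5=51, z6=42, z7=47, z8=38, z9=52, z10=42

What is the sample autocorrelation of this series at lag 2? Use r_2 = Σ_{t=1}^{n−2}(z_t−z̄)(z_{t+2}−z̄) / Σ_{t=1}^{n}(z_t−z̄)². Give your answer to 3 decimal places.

Mean z̄ = (47 + 41 + 49 + 54 + 51 + 42 + 47 + 38 + 52 + 42)/10 = 46.3000
Numerator Σ_{t=1}^{8}(z_t−z̄)(z_{t+2}−z̄) = 19.3200
Denominator Σ(z_t−z̄)² = 256.1000
r_2 = 19.3200 / 256.1000 = 0.075

0.075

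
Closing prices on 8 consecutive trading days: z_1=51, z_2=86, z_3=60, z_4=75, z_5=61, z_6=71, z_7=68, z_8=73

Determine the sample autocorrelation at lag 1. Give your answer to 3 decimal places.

Mean z̄ = (51 + 86 + 60 + 75 + 61 + 71 + 68 + 73)/8 = 68.1250
Numerator Σ_{t=1}^{7}(z_t−z̄)(z_{t+1}−z̄) = -577.6406
Denominator Σ(z_t−z̄)² = 808.8750
r_1 = -577.6406 / 808.8750 = -0.714

-0.714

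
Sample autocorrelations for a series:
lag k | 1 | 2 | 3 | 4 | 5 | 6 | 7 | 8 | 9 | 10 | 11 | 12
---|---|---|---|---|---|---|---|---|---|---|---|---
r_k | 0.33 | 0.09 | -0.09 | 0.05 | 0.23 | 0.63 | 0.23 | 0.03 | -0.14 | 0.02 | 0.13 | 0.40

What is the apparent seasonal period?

The largest autocorrelation is r_6 = 0.63, with a weaker echo at lag 12 (0.40); the remaining lags stay at or below 0.33. The elevated value at lag 1 (0.33), dropping to 0.09 at lag 2, reflects decaying short-term dependence rather than seasonality.
The dominant spike at lag 6 indicates a seasonal period of 6.

6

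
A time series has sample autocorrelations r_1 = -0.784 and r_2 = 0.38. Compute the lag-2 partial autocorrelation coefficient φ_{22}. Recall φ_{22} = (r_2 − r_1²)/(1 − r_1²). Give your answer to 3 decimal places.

φ_{22} = (r_2 − r_1²) / (1 − r_1²)
r_1² = (-0.784)² = 0.614656
Numerator = 0.38 − 0.6147 = -0.2347; denominator = 1 − 0.6147 = 0.3853
φ_{22} = -0.2347 / 0.3853 = -0.609

-0.609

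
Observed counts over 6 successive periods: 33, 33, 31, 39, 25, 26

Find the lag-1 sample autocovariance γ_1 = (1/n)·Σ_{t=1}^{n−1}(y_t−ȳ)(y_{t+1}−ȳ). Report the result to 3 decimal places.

Mean ȳ = (33 + 33 + 31 + 39 + 25 + 26)/6 = 31.1667
Deviations: 1.8333, 1.8333, -0.1667, 7.8333, -6.1667, -5.1667
Σ_{t=1}^{5}(y_t−ȳ)(y_{t+1}−ȳ) = -14.6944
γ_1 = -14.6944 / 6 = -2.449

-2.449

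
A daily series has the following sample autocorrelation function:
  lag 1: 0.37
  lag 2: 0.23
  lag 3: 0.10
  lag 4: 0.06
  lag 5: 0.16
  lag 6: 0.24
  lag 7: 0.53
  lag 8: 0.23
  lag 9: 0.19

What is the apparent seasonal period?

The largest autocorrelation is r_7 = 0.53; the remaining lags stay at or below 0.37. The elevated value at lag 1 (0.37), dropping to 0.23 at lag 2, reflects decaying short-term dependence rather than seasonality.
The dominant spike at lag 7 indicates a seasonal period of 7.

7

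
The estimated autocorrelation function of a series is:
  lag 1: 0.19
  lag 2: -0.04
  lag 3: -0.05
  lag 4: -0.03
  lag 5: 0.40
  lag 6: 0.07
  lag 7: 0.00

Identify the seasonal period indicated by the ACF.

The largest autocorrelation is r_5 = 0.40; the remaining lags stay at or below 0.19.
The dominant spike at lag 5 indicates a seasonal period of 5.

5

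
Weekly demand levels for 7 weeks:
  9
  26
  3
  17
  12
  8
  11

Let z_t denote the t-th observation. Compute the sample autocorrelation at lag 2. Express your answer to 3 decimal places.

0.238

Mean z̄ = (9 + 26 + 3 + 17 + 12 + 8 + 11)/7 = 12.2857
Deviations from mean: -3.2857, 13.7143, -9.2857, 4.7143, -0.2857, -4.2857, -1.2857
Numerator Σ_{t=1}^{5}(z_t−z̄)(z_{t+2}−z̄) = 77.9796
Denominator Σ(z_t−z̄)² = 327.4286
r_2 = 77.9796 / 327.4286 = 0.238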